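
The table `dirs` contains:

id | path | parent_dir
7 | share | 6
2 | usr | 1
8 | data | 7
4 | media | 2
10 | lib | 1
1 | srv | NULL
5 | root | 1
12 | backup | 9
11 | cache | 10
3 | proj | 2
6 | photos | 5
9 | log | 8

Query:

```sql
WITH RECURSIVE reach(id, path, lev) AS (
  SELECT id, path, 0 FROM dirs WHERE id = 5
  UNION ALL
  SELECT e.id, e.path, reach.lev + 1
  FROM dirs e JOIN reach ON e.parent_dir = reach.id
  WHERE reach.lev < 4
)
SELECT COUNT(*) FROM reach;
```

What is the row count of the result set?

Base: id=5 (root) at lev 0.
Iteration 1: rows with parent_dir in {5} -> photos (id 6, lev 1).
Iteration 2: rows with parent_dir in {6} -> share (id 7, lev 2).
Iteration 3: rows with parent_dir in {7} -> data (id 8, lev 3).
Iteration 4: rows with parent_dir in {8} -> log (id 9, lev 4).
Iteration 5: lev < 4 fails for all current rows; recursion stops.
Total rows emitted: 5.

5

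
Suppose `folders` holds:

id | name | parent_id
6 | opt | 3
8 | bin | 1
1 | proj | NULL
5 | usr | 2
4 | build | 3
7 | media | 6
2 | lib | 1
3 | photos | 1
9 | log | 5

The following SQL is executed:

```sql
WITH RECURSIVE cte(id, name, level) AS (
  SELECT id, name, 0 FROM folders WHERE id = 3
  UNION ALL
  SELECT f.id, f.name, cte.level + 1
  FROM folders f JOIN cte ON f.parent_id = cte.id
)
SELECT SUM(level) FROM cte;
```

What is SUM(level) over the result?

Base: id=3 (photos) at level 0.
Iteration 1: rows with parent_id in {3} -> build (id 4, level 1), opt (id 6, level 1).
Iteration 2: rows with parent_id in {4,6} -> media (id 7, level 2).
Iteration 3: no rows with parent_id in {7}; recursion stops.
SUM(level) = 0 + 1 + 1 + 2 = 4.

4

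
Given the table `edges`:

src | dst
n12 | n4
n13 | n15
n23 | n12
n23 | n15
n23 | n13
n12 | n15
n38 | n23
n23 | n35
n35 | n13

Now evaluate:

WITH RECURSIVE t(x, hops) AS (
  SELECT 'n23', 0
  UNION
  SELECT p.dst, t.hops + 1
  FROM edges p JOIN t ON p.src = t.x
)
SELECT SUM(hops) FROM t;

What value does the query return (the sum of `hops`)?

Base: (n23, hops=0).
Iteration 1: edges from {n23} -> (n12, hops=1), (n13, hops=1), (n15, hops=1), (n35, hops=1).
Iteration 2: edges from {n12,n13,n15,n35} -> (n13, hops=2), (n15, hops=2), (n4, hops=2). [UNION drops 1 duplicate row(s)]
Iteration 3: edges from {n13,n15,n4} -> (n15, hops=3).
Iteration 4: no outgoing edges from {n15}; recursion stops.
SUM(hops) = 0 + 1 + 1 + 1 + 1 + 2 + 2 + 2 + 3 = 13.

13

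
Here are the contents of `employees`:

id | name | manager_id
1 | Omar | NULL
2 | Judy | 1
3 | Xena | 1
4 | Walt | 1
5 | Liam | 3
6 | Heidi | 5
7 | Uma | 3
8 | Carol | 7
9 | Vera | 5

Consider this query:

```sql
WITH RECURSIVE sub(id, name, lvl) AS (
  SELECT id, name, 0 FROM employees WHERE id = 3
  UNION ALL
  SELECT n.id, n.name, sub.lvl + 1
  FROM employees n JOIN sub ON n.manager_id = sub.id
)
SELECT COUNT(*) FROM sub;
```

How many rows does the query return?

Base: id=3 (Xena) at lvl 0.
Iteration 1: rows with manager_id in {3} -> Liam (id 5, lvl 1), Uma (id 7, lvl 1).
Iteration 2: rows with manager_id in {5,7} -> Heidi (id 6, lvl 2), Carol (id 8, lvl 2), Vera (id 9, lvl 2).
Iteration 3: no rows with manager_id in {6,8,9}; recursion stops.
Total rows emitted: 6.

6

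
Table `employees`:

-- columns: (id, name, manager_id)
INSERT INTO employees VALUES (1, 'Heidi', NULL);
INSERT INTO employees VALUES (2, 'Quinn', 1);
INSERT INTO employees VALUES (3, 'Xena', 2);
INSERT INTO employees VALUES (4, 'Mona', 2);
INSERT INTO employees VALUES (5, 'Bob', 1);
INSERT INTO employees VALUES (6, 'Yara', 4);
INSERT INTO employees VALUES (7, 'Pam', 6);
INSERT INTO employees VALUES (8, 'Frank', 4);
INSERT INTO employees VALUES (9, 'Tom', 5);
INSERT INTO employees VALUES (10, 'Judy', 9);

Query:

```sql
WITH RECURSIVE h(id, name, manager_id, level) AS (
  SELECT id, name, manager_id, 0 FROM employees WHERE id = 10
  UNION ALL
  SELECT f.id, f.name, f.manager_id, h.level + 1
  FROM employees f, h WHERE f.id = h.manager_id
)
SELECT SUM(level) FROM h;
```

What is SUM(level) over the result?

6

Base: id=10 (Judy), manager_id=9, level 0.
Iteration 1: join on id=9 -> Tom (id 9, manager_id=5, level 1).
Iteration 2: join on id=5 -> Bob (id 5, manager_id=1, level 2).
Iteration 3: join on id=1 -> Heidi (id 1, manager_id=NULL, level 3).
Iteration 4: manager_id is NULL; no match; recursion stops.
SUM(level) = 0 + 1 + 2 + 3 = 6.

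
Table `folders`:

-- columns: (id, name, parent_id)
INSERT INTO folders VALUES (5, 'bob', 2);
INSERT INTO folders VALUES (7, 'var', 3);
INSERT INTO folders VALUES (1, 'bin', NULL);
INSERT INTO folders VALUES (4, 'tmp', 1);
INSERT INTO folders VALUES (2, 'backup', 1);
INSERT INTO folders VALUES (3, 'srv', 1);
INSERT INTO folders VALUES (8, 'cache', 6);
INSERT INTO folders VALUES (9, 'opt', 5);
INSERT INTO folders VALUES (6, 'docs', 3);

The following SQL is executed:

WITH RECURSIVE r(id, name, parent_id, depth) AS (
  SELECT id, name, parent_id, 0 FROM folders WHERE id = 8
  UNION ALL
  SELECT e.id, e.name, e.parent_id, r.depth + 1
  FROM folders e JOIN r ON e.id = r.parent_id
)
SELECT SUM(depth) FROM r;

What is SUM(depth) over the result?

6

Base: id=8 (cache), parent_id=6, depth 0.
Iteration 1: join on id=6 -> docs (id 6, parent_id=3, depth 1).
Iteration 2: join on id=3 -> srv (id 3, parent_id=1, depth 2).
Iteration 3: join on id=1 -> bin (id 1, parent_id=NULL, depth 3).
Iteration 4: parent_id is NULL; no match; recursion stops.
SUM(depth) = 0 + 1 + 2 + 3 = 6.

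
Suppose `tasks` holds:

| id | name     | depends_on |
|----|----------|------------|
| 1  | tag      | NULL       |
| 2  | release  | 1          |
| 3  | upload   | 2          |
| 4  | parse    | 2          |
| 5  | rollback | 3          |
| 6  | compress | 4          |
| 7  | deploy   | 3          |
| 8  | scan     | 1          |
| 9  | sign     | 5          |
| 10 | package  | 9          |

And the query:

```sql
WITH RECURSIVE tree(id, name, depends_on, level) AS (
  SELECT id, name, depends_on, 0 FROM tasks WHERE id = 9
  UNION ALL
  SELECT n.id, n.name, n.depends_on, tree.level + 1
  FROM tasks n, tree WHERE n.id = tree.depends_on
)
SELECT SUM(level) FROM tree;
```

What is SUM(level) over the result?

Base: id=9 (sign), depends_on=5, level 0.
Iteration 1: join on id=5 -> rollback (id 5, depends_on=3, level 1).
Iteration 2: join on id=3 -> upload (id 3, depends_on=2, level 2).
Iteration 3: join on id=2 -> release (id 2, depends_on=1, level 3).
Iteration 4: join on id=1 -> tag (id 1, depends_on=NULL, level 4).
Iteration 5: depends_on is NULL; no match; recursion stops.
SUM(level) = 0 + 1 + 2 + 3 + 4 = 10.

10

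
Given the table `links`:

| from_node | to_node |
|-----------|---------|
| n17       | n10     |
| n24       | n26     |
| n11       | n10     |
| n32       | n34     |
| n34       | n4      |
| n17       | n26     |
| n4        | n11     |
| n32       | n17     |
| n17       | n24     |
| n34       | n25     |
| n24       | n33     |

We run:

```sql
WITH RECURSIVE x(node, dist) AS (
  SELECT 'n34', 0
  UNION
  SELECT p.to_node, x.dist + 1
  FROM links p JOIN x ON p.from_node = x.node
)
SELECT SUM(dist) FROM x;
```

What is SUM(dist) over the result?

Base: (n34, dist=0).
Iteration 1: edges from {n34} -> (n25, dist=1), (n4, dist=1).
Iteration 2: edges from {n25,n4} -> (n11, dist=2).
Iteration 3: edges from {n11} -> (n10, dist=3).
Iteration 4: no outgoing edges from {n10}; recursion stops.
SUM(dist) = 0 + 1 + 1 + 2 + 3 = 7.

7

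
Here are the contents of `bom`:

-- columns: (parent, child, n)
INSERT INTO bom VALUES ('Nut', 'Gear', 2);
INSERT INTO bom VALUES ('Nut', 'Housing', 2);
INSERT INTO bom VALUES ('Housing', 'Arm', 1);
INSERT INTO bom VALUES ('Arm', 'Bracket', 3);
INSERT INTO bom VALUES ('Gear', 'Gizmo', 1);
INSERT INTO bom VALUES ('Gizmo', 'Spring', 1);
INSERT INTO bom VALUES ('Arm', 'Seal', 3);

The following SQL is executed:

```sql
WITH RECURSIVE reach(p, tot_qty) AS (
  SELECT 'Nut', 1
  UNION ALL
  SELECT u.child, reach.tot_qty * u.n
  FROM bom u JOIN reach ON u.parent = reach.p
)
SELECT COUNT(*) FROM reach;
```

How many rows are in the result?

8

Base: (Nut, tot_qty=1).
Iteration 1: components of {Nut} -> Gear = 1*2 = 2, Housing = 1*2 = 2.
Iteration 2: components of {Gear,Housing} -> Arm = 2*1 = 2, Gizmo = 2*1 = 2.
Iteration 3: components of {Arm,Gizmo} -> Bracket = 2*3 = 6, Seal = 2*3 = 6, Spring = 2*1 = 2.
Iteration 4: no further components; recursion stops.
Total rows emitted: 8.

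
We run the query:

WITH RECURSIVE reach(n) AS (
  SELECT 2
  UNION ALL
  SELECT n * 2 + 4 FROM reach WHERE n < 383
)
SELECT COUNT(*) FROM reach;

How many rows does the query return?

Base: n=2.
Iteration 1: 2 < 383 holds -> n = 2 * 2 + 4 = 8.
Iteration 2: 8 < 383 holds -> n = 8 * 2 + 4 = 20.
Iteration 3: 20 < 383 holds -> n = 20 * 2 + 4 = 44.
Iteration 4: 44 < 383 holds -> n = 44 * 2 + 4 = 92.
Iteration 5: 92 < 383 holds -> n = 92 * 2 + 4 = 188.
Iteration 6: 188 < 383 holds -> n = 188 * 2 + 4 = 380.
Iteration 7: 380 < 383 holds -> n = 380 * 2 + 4 = 764.
Iteration 8: 764 < 383 fails; recursion stops.
Total rows emitted: 8.

8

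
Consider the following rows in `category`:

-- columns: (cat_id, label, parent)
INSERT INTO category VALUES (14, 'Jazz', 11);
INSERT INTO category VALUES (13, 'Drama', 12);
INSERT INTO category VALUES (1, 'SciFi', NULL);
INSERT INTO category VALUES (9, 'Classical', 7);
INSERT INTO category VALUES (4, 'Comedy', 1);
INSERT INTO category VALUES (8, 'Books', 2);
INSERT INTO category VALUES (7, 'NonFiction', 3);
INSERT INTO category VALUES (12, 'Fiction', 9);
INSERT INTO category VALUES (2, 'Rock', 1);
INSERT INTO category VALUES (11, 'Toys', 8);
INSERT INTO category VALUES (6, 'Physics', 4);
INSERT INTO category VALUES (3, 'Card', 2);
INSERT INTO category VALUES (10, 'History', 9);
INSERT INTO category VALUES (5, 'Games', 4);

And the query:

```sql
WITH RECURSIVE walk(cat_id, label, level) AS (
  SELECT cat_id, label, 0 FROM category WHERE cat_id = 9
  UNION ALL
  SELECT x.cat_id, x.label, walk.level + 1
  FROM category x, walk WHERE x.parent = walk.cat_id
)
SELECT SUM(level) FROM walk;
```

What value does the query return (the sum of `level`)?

4

Base: cat_id=9 (Classical) at level 0.
Iteration 1: rows with parent in {9} -> History (id 10, level 1), Fiction (id 12, level 1).
Iteration 2: rows with parent in {10,12} -> Drama (id 13, level 2).
Iteration 3: no rows with parent in {13}; recursion stops.
SUM(level) = 0 + 1 + 1 + 2 = 4.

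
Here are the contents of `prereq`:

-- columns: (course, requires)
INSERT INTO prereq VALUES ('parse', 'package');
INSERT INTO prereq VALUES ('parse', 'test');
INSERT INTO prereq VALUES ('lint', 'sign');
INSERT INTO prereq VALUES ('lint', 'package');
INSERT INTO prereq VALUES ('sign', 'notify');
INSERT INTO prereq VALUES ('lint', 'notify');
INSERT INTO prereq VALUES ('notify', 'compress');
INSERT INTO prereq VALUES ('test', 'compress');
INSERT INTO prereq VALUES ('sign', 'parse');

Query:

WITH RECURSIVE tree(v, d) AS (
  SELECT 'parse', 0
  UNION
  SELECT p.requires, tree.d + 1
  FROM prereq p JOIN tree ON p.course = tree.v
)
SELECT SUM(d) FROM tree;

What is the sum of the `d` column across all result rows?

Base: (parse, d=0).
Iteration 1: edges from {parse} -> (package, d=1), (test, d=1).
Iteration 2: edges from {package,test} -> (compress, d=2).
Iteration 3: no outgoing edges from {compress}; recursion stops.
SUM(d) = 0 + 1 + 1 + 2 = 4.

4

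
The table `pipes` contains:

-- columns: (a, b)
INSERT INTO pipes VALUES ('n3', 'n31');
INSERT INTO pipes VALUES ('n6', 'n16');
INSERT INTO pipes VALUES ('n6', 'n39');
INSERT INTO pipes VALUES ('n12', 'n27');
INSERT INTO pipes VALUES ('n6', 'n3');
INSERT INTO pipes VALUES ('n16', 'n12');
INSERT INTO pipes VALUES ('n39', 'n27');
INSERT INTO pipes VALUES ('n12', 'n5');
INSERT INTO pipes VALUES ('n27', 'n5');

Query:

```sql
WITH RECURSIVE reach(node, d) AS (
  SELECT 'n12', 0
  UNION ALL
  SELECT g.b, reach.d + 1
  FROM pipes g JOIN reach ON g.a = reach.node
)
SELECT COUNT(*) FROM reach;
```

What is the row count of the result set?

Base: (n12, d=0).
Iteration 1: edges from {n12} -> (n27, d=1), (n5, d=1).
Iteration 2: edges from {n27,n5} -> (n5, d=2).
Iteration 3: no outgoing edges from {n5}; recursion stops.
Total rows emitted: 4.

4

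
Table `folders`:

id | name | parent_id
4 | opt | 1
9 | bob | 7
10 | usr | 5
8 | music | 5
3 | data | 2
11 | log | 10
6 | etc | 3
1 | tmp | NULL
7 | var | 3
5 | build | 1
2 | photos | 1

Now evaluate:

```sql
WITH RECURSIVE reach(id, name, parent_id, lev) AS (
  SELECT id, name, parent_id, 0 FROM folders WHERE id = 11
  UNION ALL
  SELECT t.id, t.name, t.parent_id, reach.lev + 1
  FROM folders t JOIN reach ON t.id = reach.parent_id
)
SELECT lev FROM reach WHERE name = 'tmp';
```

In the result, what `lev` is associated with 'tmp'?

3

Base: id=11 (log), parent_id=10, lev 0.
Iteration 1: join on id=10 -> usr (id 10, parent_id=5, lev 1).
Iteration 2: join on id=5 -> build (id 5, parent_id=1, lev 2).
Iteration 3: join on id=1 -> tmp (id 1, parent_id=NULL, lev 3).
Iteration 4: parent_id is NULL; no match; recursion stops.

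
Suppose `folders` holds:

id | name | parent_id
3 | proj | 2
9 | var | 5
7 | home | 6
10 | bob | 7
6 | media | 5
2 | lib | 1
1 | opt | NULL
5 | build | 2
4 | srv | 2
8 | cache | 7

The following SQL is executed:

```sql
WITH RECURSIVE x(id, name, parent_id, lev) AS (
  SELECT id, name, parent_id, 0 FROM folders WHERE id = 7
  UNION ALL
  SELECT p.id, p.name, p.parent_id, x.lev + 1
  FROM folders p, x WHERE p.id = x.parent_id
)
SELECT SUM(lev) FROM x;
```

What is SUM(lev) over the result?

10

Base: id=7 (home), parent_id=6, lev 0.
Iteration 1: join on id=6 -> media (id 6, parent_id=5, lev 1).
Iteration 2: join on id=5 -> build (id 5, parent_id=2, lev 2).
Iteration 3: join on id=2 -> lib (id 2, parent_id=1, lev 3).
Iteration 4: join on id=1 -> opt (id 1, parent_id=NULL, lev 4).
Iteration 5: parent_id is NULL; no match; recursion stops.
SUM(lev) = 0 + 1 + 2 + 3 + 4 = 10.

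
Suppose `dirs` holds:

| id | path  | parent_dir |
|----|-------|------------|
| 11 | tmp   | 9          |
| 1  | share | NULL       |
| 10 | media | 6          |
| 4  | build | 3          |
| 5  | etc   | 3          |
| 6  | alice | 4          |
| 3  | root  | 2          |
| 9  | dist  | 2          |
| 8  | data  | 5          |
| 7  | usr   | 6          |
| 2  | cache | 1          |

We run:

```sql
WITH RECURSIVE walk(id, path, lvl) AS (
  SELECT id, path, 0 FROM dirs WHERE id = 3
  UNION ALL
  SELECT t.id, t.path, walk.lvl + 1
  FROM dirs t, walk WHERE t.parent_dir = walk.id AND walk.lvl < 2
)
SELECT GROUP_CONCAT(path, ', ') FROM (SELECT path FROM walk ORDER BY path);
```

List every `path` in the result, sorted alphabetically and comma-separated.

alice, build, data, etc, root

Base: id=3 (root) at lvl 0.
Iteration 1: rows with parent_dir in {3} -> build (id 4, lvl 1), etc (id 5, lvl 1).
Iteration 2: rows with parent_dir in {4,5} -> alice (id 6, lvl 2), data (id 8, lvl 2).
Iteration 3: lvl < 2 fails for all current rows; recursion stops.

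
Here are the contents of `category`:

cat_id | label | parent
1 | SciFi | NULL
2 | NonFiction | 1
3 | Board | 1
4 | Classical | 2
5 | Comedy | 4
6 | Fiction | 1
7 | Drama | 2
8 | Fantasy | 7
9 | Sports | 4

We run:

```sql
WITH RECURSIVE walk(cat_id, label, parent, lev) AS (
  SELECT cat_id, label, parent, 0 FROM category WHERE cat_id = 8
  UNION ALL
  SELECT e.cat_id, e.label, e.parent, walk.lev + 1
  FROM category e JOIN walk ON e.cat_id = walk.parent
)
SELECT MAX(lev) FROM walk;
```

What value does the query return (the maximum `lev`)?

Base: cat_id=8 (Fantasy), parent=7, lev 0.
Iteration 1: join on cat_id=7 -> Drama (id 7, parent=2, lev 1).
Iteration 2: join on cat_id=2 -> NonFiction (id 2, parent=1, lev 2).
Iteration 3: join on cat_id=1 -> SciFi (id 1, parent=NULL, lev 3).
Iteration 4: parent is NULL; no match; recursion stops.
lev values: 0, 1, 2, 3; the maximum is 3.

3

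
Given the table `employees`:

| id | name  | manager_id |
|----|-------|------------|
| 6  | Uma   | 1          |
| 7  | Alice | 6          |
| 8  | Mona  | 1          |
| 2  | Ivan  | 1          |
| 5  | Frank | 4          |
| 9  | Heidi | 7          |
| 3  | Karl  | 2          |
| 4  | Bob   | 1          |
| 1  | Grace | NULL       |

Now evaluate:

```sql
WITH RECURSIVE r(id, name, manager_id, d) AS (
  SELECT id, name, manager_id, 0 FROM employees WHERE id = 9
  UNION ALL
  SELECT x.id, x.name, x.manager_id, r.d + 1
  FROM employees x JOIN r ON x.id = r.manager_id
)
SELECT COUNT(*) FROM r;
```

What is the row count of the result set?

Base: id=9 (Heidi), manager_id=7, d 0.
Iteration 1: join on id=7 -> Alice (id 7, manager_id=6, d 1).
Iteration 2: join on id=6 -> Uma (id 6, manager_id=1, d 2).
Iteration 3: join on id=1 -> Grace (id 1, manager_id=NULL, d 3).
Iteration 4: manager_id is NULL; no match; recursion stops.
Total rows emitted: 4.

4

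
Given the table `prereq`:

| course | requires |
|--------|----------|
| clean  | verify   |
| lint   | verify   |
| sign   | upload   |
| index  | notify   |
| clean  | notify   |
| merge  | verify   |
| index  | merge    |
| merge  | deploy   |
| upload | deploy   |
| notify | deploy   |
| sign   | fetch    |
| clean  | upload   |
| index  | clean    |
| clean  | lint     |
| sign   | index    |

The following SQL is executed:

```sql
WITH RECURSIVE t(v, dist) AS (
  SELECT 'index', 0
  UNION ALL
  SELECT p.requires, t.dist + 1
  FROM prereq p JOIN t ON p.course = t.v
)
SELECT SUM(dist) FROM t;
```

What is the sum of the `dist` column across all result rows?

26

Base: (index, dist=0).
Iteration 1: edges from {index} -> (clean, dist=1), (merge, dist=1), (notify, dist=1).
Iteration 2: edges from {clean,merge,notify} -> (deploy, dist=2) x2, (lint, dist=2), (notify, dist=2), (upload, dist=2), (verify, dist=2) x2. [UNION ALL keeps all 7 new rows, including repeats]
Iteration 3: edges from {deploy,lint,notify,upload,verify} -> (deploy, dist=3) x2, (verify, dist=3). [UNION ALL keeps all 3 new rows, including repeats]
Iteration 4: no outgoing edges from {deploy,verify}; recursion stops.
SUM(dist) = 0 + 1 + 1 + 1 + 2 + 2 + 2 + 2 + 2 + 2 + 2 + 3 + 3 + 3 = 26.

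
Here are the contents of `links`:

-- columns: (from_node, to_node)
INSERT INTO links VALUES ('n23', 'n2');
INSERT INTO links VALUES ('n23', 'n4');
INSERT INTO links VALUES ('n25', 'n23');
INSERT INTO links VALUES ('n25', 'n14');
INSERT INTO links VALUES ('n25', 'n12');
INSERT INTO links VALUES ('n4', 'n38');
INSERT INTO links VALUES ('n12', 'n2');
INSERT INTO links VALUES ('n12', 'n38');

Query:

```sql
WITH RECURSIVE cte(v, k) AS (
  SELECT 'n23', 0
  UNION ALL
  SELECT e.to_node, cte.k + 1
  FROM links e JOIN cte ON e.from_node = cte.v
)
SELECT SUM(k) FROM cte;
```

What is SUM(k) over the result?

Base: (n23, k=0).
Iteration 1: edges from {n23} -> (n2, k=1), (n4, k=1).
Iteration 2: edges from {n2,n4} -> (n38, k=2).
Iteration 3: no outgoing edges from {n38}; recursion stops.
SUM(k) = 0 + 1 + 1 + 2 = 4.

4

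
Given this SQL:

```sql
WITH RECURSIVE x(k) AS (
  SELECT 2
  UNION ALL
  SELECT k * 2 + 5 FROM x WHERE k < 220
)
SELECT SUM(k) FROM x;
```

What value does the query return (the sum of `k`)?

854

Base: k=2.
Iteration 1: 2 < 220 holds -> k = 2 * 2 + 5 = 9.
Iteration 2: 9 < 220 holds -> k = 9 * 2 + 5 = 23.
Iteration 3: 23 < 220 holds -> k = 23 * 2 + 5 = 51.
Iteration 4: 51 < 220 holds -> k = 51 * 2 + 5 = 107.
Iteration 5: 107 < 220 holds -> k = 107 * 2 + 5 = 219.
Iteration 6: 219 < 220 holds -> k = 219 * 2 + 5 = 443.
Iteration 7: 443 < 220 fails; recursion stops.
SUM(k) = 2 + 9 + 23 + 51 + 107 + 219 + 443 = 854.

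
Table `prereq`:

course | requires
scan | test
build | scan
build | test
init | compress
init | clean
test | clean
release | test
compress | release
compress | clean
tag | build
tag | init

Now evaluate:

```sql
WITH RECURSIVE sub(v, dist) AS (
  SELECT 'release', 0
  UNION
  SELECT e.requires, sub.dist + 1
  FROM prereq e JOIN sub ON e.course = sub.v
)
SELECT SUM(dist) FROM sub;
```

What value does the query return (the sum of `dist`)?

Base: (release, dist=0).
Iteration 1: edges from {release} -> (test, dist=1).
Iteration 2: edges from {test} -> (clean, dist=2).
Iteration 3: no outgoing edges from {clean}; recursion stops.
SUM(dist) = 0 + 1 + 2 = 3.

3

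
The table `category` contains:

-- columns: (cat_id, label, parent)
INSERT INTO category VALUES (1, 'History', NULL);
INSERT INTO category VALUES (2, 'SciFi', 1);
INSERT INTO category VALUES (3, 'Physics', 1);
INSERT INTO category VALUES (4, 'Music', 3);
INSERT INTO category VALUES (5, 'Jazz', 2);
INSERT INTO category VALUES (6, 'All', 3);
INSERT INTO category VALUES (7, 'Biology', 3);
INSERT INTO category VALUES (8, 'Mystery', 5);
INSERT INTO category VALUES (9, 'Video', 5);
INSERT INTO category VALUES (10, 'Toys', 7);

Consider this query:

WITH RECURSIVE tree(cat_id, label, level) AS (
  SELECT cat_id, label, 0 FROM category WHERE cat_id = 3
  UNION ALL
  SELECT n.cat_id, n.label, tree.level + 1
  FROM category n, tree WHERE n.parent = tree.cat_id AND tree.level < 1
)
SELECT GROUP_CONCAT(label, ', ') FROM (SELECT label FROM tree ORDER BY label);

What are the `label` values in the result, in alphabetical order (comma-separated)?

All, Biology, Music, Physics

Base: cat_id=3 (Physics) at level 0.
Iteration 1: rows with parent in {3} -> Music (id 4, level 1), All (id 6, level 1), Biology (id 7, level 1).
Iteration 2: level < 1 fails for all current rows; recursion stops.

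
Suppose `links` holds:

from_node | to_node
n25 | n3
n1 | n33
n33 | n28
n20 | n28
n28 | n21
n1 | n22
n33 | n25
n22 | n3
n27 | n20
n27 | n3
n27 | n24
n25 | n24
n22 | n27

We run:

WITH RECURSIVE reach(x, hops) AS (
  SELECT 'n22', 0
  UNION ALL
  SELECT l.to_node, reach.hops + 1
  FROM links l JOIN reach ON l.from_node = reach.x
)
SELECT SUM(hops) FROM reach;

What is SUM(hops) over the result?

15

Base: (n22, hops=0).
Iteration 1: edges from {n22} -> (n27, hops=1), (n3, hops=1).
Iteration 2: edges from {n27,n3} -> (n20, hops=2), (n24, hops=2), (n3, hops=2).
Iteration 3: edges from {n20,n24,n3} -> (n28, hops=3).
Iteration 4: edges from {n28} -> (n21, hops=4).
Iteration 5: no outgoing edges from {n21}; recursion stops.
SUM(hops) = 0 + 1 + 1 + 2 + 2 + 2 + 3 + 4 = 15.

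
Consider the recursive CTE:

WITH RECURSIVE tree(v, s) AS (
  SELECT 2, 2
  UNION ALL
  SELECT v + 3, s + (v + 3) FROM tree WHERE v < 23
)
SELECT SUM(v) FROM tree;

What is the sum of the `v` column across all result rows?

Base: v=2, s=2.
Iteration 1: 2 < 23 holds -> v = 2 + 3 = 5, s = 2 + 5 = 7.
Iteration 2: 5 < 23 holds -> v = 5 + 3 = 8, s = 7 + 8 = 15.
Iteration 3: 8 < 23 holds -> v = 8 + 3 = 11, s = 15 + 11 = 26.
Iteration 4: 11 < 23 holds -> v = 11 + 3 = 14, s = 26 + 14 = 40.
Iteration 5: 14 < 23 holds -> v = 14 + 3 = 17, s = 40 + 17 = 57.
Iteration 6: 17 < 23 holds -> v = 17 + 3 = 20, s = 57 + 20 = 77.
Iteration 7: 20 < 23 holds -> v = 20 + 3 = 23, s = 77 + 23 = 100.
Iteration 8: 23 < 23 fails; recursion stops.
SUM(v) = 2 + 5 + 8 + 11 + 14 + 17 + 20 + 23 = 100.

100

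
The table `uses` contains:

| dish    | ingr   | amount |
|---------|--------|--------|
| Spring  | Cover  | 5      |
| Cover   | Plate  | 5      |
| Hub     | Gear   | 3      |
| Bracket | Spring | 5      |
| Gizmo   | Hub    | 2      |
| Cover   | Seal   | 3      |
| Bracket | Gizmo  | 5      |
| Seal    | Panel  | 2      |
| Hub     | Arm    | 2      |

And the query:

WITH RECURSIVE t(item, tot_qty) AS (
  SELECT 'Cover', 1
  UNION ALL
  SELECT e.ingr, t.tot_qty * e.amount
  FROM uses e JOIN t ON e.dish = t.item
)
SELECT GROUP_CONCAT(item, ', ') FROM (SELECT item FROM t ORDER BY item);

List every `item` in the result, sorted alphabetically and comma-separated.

Base: (Cover, tot_qty=1).
Iteration 1: components of {Cover} -> Plate = 1*5 = 5, Seal = 1*3 = 3.
Iteration 2: components of {Plate,Seal} -> Panel = 3*2 = 6.
Iteration 3: no further components; recursion stops.

Cover, Panel, Plate, Seal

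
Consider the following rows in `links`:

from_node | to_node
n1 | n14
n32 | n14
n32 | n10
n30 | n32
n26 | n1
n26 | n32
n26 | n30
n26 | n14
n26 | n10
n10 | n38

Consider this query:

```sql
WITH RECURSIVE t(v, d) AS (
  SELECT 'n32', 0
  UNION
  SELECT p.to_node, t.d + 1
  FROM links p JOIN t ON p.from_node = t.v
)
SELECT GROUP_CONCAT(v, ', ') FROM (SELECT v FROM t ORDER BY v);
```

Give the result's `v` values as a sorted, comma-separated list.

Base: (n32, d=0).
Iteration 1: edges from {n32} -> (n10, d=1), (n14, d=1).
Iteration 2: edges from {n10,n14} -> (n38, d=2).
Iteration 3: no outgoing edges from {n38}; recursion stops.

n10, n14, n32, n38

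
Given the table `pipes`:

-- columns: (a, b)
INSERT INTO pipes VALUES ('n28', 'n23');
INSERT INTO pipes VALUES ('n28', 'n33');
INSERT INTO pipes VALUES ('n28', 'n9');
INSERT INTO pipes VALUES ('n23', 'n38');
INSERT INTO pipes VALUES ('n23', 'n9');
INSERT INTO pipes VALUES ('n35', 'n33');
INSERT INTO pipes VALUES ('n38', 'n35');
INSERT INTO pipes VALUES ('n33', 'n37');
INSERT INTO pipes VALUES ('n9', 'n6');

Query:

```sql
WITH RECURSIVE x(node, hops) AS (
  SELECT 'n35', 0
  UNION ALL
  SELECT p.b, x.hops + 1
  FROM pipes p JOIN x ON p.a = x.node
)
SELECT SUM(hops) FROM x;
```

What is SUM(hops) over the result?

Base: (n35, hops=0).
Iteration 1: edges from {n35} -> (n33, hops=1).
Iteration 2: edges from {n33} -> (n37, hops=2).
Iteration 3: no outgoing edges from {n37}; recursion stops.
SUM(hops) = 0 + 1 + 2 = 3.

3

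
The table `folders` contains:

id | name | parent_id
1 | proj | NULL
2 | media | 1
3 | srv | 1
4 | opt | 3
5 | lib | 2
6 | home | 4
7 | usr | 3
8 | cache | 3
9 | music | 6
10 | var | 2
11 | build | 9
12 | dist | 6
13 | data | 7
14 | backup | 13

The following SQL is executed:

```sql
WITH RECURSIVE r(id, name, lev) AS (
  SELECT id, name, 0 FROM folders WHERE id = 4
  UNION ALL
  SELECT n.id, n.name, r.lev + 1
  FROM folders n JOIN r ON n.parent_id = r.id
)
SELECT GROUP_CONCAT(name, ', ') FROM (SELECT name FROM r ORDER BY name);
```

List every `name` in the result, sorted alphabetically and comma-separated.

build, dist, home, music, opt

Base: id=4 (opt) at lev 0.
Iteration 1: rows with parent_id in {4} -> home (id 6, lev 1).
Iteration 2: rows with parent_id in {6} -> music (id 9, lev 2), dist (id 12, lev 2).
Iteration 3: rows with parent_id in {9,12} -> build (id 11, lev 3).
Iteration 4: no rows with parent_id in {11}; recursion stops.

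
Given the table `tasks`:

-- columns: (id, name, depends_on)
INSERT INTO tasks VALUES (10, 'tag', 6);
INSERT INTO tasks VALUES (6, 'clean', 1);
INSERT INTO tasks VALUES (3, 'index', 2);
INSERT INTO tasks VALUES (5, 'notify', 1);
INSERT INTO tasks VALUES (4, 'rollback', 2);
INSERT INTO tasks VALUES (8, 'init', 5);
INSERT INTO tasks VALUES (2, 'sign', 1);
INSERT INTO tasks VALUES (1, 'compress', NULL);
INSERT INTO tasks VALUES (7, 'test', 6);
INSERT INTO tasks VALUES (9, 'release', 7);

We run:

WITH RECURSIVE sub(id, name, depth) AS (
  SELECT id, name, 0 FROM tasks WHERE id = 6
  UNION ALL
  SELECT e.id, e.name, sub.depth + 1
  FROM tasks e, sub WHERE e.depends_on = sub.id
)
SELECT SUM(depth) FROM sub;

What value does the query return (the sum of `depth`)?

4

Base: id=6 (clean) at depth 0.
Iteration 1: rows with depends_on in {6} -> test (id 7, depth 1), tag (id 10, depth 1).
Iteration 2: rows with depends_on in {7,10} -> release (id 9, depth 2).
Iteration 3: no rows with depends_on in {9}; recursion stops.
SUM(depth) = 0 + 1 + 1 + 2 = 4.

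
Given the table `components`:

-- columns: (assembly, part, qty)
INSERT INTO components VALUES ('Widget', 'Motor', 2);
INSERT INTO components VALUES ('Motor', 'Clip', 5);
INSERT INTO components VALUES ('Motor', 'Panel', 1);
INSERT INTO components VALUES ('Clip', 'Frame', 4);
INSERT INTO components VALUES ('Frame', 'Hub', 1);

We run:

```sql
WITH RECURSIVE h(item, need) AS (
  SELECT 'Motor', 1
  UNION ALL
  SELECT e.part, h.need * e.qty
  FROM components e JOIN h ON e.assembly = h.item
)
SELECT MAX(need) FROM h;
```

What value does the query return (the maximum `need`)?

20

Base: (Motor, need=1).
Iteration 1: components of {Motor} -> Clip = 1*5 = 5, Panel = 1*1 = 1.
Iteration 2: components of {Clip,Panel} -> Frame = 5*4 = 20.
Iteration 3: components of {Frame} -> Hub = 20*1 = 20.
Iteration 4: no further components; recursion stops.
need values: 1, 5, 1, 20, 20; the maximum is 20.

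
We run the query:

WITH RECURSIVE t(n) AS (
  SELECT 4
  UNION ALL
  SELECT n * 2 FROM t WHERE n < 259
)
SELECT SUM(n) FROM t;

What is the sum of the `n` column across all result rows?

1020

Base: n=4.
Iteration 1: 4 < 259 holds -> n = 4 * 2 = 8.
Iteration 2: 8 < 259 holds -> n = 8 * 2 = 16.
Iteration 3: 16 < 259 holds -> n = 16 * 2 = 32.
Iteration 4: 32 < 259 holds -> n = 32 * 2 = 64.
Iteration 5: 64 < 259 holds -> n = 64 * 2 = 128.
Iteration 6: 128 < 259 holds -> n = 128 * 2 = 256.
Iteration 7: 256 < 259 holds -> n = 256 * 2 = 512.
Iteration 8: 512 < 259 fails; recursion stops.
SUM(n) = 4 + 8 + 16 + 32 + 64 + 128 + 256 + 512 = 1020.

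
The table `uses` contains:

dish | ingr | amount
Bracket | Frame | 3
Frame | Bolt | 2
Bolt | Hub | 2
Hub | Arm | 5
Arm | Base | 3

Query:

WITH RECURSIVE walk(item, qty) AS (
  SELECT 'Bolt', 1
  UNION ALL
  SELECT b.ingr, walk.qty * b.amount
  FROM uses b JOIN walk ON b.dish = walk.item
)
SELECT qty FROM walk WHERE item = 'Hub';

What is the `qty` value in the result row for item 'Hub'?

Base: (Bolt, qty=1).
Iteration 1: components of {Bolt} -> Hub = 1*2 = 2.
Iteration 2: components of {Hub} -> Arm = 2*5 = 10.
Iteration 3: components of {Arm} -> Base = 10*3 = 30.
Iteration 4: no further components; recursion stops.

2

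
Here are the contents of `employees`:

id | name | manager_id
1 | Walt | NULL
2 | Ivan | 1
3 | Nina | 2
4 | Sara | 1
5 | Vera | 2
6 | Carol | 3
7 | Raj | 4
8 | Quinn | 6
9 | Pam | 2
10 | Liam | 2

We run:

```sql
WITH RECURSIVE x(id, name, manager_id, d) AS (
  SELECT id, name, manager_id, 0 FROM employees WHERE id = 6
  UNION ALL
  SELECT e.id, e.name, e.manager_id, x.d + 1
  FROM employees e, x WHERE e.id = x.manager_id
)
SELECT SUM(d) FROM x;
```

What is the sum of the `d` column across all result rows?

6

Base: id=6 (Carol), manager_id=3, d 0.
Iteration 1: join on id=3 -> Nina (id 3, manager_id=2, d 1).
Iteration 2: join on id=2 -> Ivan (id 2, manager_id=1, d 2).
Iteration 3: join on id=1 -> Walt (id 1, manager_id=NULL, d 3).
Iteration 4: manager_id is NULL; no match; recursion stops.
SUM(d) = 0 + 1 + 2 + 3 = 6.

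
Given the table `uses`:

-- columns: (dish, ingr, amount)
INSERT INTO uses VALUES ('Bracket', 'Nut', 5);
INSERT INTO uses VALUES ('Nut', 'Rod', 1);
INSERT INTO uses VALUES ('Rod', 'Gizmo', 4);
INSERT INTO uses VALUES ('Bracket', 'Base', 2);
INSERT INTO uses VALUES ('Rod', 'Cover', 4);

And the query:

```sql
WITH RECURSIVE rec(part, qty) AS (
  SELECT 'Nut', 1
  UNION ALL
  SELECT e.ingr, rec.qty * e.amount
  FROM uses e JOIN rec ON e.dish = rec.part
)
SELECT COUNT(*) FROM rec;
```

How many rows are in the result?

4

Base: (Nut, qty=1).
Iteration 1: components of {Nut} -> Rod = 1*1 = 1.
Iteration 2: components of {Rod} -> Cover = 1*4 = 4, Gizmo = 1*4 = 4.
Iteration 3: no further components; recursion stops.
Total rows emitted: 4.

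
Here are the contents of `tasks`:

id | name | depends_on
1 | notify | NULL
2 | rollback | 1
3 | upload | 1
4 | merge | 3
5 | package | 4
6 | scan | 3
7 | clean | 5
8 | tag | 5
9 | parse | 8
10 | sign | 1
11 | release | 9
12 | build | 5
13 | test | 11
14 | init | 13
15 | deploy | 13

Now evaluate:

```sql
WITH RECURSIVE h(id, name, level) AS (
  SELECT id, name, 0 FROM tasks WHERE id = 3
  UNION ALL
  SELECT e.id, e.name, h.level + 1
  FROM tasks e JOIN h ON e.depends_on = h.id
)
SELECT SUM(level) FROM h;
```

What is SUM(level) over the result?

42

Base: id=3 (upload) at level 0.
Iteration 1: rows with depends_on in {3} -> merge (id 4, level 1), scan (id 6, level 1).
Iteration 2: rows with depends_on in {4,6} -> package (id 5, level 2).
Iteration 3: rows with depends_on in {5} -> clean (id 7, level 3), tag (id 8, level 3), build (id 12, level 3).
Iteration 4: rows with depends_on in {7,8,12} -> parse (id 9, level 4).
Iteration 5: rows with depends_on in {9} -> release (id 11, level 5).
Iteration 6: rows with depends_on in {11} -> test (id 13, level 6).
Iteration 7: rows with depends_on in {13} -> init (id 14, level 7), deploy (id 15, level 7).
Iteration 8: no rows with depends_on in {14,15}; recursion stops.
SUM(level) = 0 + 1 + 1 + 2 + 3 + 3 + 3 + 4 + 5 + 6 + 7 + 7 = 42.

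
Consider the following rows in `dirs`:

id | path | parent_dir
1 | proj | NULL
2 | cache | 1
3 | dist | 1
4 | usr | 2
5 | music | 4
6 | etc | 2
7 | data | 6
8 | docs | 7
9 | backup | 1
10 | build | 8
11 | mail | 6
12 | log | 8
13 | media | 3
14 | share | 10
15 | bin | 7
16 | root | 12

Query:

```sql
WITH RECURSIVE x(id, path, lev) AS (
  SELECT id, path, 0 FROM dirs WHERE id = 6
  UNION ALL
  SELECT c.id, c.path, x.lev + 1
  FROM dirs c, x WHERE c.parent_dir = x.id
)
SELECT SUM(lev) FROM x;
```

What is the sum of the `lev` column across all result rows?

20

Base: id=6 (etc) at lev 0.
Iteration 1: rows with parent_dir in {6} -> data (id 7, lev 1), mail (id 11, lev 1).
Iteration 2: rows with parent_dir in {7,11} -> docs (id 8, lev 2), bin (id 15, lev 2).
Iteration 3: rows with parent_dir in {8,15} -> build (id 10, lev 3), log (id 12, lev 3).
Iteration 4: rows with parent_dir in {10,12} -> share (id 14, lev 4), root (id 16, lev 4).
Iteration 5: no rows with parent_dir in {14,16}; recursion stops.
SUM(lev) = 0 + 1 + 1 + 2 + 2 + 3 + 3 + 4 + 4 = 20.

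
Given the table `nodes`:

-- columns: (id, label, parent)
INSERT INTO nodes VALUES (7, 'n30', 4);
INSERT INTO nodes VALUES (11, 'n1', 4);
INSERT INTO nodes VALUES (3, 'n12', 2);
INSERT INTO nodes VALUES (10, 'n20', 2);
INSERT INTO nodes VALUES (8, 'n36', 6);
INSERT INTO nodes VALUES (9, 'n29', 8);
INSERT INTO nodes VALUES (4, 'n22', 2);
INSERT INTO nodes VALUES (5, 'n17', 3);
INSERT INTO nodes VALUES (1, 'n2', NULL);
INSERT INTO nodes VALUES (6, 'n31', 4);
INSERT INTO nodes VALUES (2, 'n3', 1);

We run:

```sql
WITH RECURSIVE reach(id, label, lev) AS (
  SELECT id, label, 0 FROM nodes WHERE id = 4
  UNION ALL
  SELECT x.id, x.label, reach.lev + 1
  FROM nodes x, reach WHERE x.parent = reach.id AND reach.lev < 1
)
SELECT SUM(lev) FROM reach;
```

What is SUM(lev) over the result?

Base: id=4 (n22) at lev 0.
Iteration 1: rows with parent in {4} -> n31 (id 6, lev 1), n30 (id 7, lev 1), n1 (id 11, lev 1).
Iteration 2: lev < 1 fails for all current rows; recursion stops.
SUM(lev) = 0 + 1 + 1 + 1 = 3.

3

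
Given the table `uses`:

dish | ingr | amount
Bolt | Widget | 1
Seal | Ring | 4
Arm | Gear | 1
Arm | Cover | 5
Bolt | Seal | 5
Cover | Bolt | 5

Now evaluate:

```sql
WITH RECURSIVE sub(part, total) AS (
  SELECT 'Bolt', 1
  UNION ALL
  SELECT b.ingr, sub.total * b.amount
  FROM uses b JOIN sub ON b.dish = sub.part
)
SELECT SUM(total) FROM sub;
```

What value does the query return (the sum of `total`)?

Base: (Bolt, total=1).
Iteration 1: components of {Bolt} -> Seal = 1*5 = 5, Widget = 1*1 = 1.
Iteration 2: components of {Seal,Widget} -> Ring = 5*4 = 20.
Iteration 3: no further components; recursion stops.
SUM(total) = 1 + 5 + 1 + 20 = 27.

27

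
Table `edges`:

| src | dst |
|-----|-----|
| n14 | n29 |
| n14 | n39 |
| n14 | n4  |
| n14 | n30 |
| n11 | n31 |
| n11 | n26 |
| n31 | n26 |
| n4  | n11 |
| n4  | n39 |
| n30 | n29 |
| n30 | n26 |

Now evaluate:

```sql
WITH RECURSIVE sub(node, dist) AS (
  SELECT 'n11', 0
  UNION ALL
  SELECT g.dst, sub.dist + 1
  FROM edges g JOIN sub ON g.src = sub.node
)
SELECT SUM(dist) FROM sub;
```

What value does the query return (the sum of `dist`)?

Base: (n11, dist=0).
Iteration 1: edges from {n11} -> (n26, dist=1), (n31, dist=1).
Iteration 2: edges from {n26,n31} -> (n26, dist=2).
Iteration 3: no outgoing edges from {n26}; recursion stops.
SUM(dist) = 0 + 1 + 1 + 2 = 4.

4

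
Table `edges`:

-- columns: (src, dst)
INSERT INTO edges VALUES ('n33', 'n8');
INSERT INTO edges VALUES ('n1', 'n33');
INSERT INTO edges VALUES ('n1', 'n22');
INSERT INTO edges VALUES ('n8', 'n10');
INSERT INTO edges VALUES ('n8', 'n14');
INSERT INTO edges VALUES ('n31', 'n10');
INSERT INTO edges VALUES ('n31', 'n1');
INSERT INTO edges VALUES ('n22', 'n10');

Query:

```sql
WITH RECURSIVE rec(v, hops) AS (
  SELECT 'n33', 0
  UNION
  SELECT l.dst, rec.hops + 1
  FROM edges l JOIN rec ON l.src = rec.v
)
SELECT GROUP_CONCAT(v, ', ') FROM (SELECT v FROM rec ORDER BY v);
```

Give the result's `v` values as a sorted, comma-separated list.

Base: (n33, hops=0).
Iteration 1: edges from {n33} -> (n8, hops=1).
Iteration 2: edges from {n8} -> (n10, hops=2), (n14, hops=2).
Iteration 3: no outgoing edges from {n10,n14}; recursion stops.

n10, n14, n33, n8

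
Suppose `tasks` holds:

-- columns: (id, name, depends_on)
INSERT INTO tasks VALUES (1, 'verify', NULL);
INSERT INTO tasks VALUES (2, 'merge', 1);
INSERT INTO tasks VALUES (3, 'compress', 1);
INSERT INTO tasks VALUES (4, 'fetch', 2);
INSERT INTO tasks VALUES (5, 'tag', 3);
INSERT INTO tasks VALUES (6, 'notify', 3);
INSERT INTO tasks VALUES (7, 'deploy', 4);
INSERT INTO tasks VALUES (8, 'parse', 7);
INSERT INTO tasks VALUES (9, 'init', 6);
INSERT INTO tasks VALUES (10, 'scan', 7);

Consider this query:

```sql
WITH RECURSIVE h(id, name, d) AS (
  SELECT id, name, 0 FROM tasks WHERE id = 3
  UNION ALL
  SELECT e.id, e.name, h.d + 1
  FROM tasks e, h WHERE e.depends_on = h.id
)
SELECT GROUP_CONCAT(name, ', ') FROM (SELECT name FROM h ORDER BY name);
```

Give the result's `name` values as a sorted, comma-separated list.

Base: id=3 (compress) at d 0.
Iteration 1: rows with depends_on in {3} -> tag (id 5, d 1), notify (id 6, d 1).
Iteration 2: rows with depends_on in {5,6} -> init (id 9, d 2).
Iteration 3: no rows with depends_on in {9}; recursion stops.

compress, init, notify, tag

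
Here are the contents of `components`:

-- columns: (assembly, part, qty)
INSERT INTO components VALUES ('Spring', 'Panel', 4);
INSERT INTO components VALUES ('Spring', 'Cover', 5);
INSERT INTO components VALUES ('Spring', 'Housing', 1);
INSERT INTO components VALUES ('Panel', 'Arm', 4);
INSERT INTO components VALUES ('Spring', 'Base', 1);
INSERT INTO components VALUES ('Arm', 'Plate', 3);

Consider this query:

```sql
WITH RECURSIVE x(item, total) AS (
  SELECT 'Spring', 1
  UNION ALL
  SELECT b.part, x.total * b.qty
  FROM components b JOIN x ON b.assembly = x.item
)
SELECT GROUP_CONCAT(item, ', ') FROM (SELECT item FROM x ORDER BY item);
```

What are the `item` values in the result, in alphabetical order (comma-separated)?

Arm, Base, Cover, Housing, Panel, Plate, Spring

Base: (Spring, total=1).
Iteration 1: components of {Spring} -> Base = 1*1 = 1, Cover = 1*5 = 5, Housing = 1*1 = 1, Panel = 1*4 = 4.
Iteration 2: components of {Base,Cover,Housing,Panel} -> Arm = 4*4 = 16.
Iteration 3: components of {Arm} -> Plate = 16*3 = 48.
Iteration 4: no further components; recursion stops.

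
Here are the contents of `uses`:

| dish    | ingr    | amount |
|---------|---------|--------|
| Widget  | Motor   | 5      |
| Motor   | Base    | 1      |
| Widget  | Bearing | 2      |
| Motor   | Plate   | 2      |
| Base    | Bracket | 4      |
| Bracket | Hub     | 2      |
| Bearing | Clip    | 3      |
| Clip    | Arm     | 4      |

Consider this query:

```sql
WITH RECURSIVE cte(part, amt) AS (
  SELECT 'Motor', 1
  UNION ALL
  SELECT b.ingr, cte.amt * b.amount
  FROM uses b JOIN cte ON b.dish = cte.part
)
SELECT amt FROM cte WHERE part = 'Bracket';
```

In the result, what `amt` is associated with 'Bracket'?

Base: (Motor, amt=1).
Iteration 1: components of {Motor} -> Base = 1*1 = 1, Plate = 1*2 = 2.
Iteration 2: components of {Base,Plate} -> Bracket = 1*4 = 4.
Iteration 3: components of {Bracket} -> Hub = 4*2 = 8.
Iteration 4: no further components; recursion stops.

4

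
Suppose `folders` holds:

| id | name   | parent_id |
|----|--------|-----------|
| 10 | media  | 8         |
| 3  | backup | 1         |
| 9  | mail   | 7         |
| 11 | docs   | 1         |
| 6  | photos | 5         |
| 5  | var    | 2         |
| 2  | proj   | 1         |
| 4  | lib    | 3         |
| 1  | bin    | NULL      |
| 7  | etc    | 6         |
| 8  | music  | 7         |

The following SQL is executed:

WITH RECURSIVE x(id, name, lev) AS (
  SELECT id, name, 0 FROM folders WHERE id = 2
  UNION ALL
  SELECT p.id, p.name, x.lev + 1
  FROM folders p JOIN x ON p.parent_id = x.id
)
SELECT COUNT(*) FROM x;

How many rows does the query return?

7

Base: id=2 (proj) at lev 0.
Iteration 1: rows with parent_id in {2} -> var (id 5, lev 1).
Iteration 2: rows with parent_id in {5} -> photos (id 6, lev 2).
Iteration 3: rows with parent_id in {6} -> etc (id 7, lev 3).
Iteration 4: rows with parent_id in {7} -> music (id 8, lev 4), mail (id 9, lev 4).
Iteration 5: rows with parent_id in {8,9} -> media (id 10, lev 5).
Iteration 6: no rows with parent_id in {10}; recursion stops.
Total rows emitted: 7.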